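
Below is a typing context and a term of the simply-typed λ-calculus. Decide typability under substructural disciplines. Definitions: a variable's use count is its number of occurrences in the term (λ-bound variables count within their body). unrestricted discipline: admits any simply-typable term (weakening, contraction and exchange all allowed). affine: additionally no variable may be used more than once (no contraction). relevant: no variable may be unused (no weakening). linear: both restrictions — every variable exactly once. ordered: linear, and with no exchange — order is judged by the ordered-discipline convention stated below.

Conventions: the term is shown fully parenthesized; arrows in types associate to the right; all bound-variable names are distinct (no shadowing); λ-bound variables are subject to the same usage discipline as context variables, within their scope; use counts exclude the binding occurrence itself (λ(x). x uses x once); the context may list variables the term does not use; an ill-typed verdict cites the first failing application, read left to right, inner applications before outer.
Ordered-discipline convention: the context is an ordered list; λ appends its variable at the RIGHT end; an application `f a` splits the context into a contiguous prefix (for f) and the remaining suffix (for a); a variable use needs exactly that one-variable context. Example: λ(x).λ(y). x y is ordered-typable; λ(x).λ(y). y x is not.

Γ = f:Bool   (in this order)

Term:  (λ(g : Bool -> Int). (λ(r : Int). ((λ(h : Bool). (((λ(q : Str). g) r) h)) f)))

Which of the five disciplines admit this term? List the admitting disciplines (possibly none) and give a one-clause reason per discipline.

admitted by: none
usage: f: 1×, g (bound): 1×, r (bound): 1×, h (bound): 1×, q (bound): 0×
left-to-right use order: g, r, h, f
typing: ill-typed: an application expects Str but receives Int
ordered ✗ (not simply typable)
linear ✗ (fails simple typing)
affine ✗ (a type mismatch blocks all five)
relevant ✗ (the type mismatch rejects it)
unrestricted ✗ (not simply typable)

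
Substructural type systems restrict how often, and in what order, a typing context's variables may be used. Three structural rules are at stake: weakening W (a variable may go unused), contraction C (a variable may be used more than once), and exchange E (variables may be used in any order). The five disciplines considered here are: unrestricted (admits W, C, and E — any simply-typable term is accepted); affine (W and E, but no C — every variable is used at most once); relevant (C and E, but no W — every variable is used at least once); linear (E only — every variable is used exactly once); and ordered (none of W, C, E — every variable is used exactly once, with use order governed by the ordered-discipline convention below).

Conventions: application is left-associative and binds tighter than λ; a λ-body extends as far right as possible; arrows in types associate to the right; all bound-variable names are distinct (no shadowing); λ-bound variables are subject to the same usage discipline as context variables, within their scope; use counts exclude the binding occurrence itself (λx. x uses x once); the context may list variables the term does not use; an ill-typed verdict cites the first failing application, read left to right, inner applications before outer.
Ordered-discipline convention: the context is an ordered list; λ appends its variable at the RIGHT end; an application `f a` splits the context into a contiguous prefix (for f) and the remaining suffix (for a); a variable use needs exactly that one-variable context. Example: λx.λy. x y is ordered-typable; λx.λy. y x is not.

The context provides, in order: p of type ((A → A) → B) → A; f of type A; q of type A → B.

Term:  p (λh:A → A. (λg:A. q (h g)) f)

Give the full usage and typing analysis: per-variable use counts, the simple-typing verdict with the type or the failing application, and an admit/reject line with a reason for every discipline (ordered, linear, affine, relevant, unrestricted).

variable uses: p: 1, f: 1, q: 1, h (λ-bound): 1, g (λ-bound): 1
order of uses: p, q, h, g, f
typing: ✓ — A
ordered: ✗ — use order p, q, h, g, f needs exchange
linear: ✓ — single use per variable (p, f, q, h, g)
affine: ✓ — at most one use each (p, f, q, h, g)
relevant: ✓ — none of p, f, q, h, g goes unused
unrestricted: ✓ — type-checks (A) and nothing is barred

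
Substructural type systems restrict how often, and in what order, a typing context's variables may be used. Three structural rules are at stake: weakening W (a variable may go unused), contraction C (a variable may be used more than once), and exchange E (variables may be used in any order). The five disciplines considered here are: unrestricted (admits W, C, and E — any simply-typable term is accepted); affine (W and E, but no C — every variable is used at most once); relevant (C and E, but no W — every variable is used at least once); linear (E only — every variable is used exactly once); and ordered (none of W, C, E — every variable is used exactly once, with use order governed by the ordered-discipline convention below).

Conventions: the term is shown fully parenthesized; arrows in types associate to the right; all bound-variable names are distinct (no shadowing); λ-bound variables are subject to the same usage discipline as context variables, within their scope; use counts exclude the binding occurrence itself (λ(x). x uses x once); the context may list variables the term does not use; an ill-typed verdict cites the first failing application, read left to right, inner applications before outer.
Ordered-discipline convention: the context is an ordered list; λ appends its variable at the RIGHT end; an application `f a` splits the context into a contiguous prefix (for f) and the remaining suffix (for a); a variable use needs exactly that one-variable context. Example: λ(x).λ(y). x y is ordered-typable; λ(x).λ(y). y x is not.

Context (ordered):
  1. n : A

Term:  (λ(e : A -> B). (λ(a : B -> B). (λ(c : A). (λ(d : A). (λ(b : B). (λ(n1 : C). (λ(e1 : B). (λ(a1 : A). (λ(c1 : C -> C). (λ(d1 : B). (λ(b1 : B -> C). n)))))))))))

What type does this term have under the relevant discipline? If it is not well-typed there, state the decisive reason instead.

not well-typed under relevant — unused: e, a, c, d, b, n1, e1, a1, c1, d1, b1 — weakening required
variable uses: n ×1; e [bound] ×0; a [bound] ×0; c [bound] ×0; d [bound] ×0; b [bound] ×0; n1 [bound] ×0; e1 [bound] ×0; a1 [bound] ×0; c1 [bound] ×0; d1 [bound] ×0; b1 [bound] ×0
left-to-right use order: n
typing: the term checks, with type (A -> B) -> (B -> B) -> A -> A -> B -> C -> B -> A -> (C -> C) -> B -> (B -> C) -> A
summary: ordered ✗, linear ✗, affine ✓, relevant ✗, unrestricted ✓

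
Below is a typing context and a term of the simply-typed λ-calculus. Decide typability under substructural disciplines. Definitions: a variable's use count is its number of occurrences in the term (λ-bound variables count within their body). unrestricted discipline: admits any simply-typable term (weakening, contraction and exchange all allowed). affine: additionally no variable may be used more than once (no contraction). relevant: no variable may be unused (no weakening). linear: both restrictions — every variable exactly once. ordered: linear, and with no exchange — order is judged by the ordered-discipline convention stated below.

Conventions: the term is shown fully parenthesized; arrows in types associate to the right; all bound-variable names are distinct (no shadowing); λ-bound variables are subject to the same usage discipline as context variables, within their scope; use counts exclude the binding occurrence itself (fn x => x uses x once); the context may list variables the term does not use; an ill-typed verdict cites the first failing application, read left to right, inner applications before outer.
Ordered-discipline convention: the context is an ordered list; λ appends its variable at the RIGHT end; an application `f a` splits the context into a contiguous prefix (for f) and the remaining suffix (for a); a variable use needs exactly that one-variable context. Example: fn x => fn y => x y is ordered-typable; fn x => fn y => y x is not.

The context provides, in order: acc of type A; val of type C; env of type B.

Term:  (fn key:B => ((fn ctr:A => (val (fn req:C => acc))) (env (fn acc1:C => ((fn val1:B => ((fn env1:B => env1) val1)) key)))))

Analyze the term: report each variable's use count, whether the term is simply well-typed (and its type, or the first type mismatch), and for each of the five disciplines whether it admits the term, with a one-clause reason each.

variable uses: acc: 1, val: 1, env: 1, key (bound): 1, ctr (bound): 0, req (bound): 0, acc1 (bound): 0, val1 (bound): 1, env1 (bound): 1
order of uses: val, acc, env, env1, val1, key
typing: ill-typed: non-arrow in function slot: C
ordered: ✗ — a type mismatch blocks all five
linear: ✗ — the type mismatch rejects it
affine: ✗ — not simply typable
relevant: ✗ — fails simple typing
unrestricted: ✗ — a type mismatch blocks all five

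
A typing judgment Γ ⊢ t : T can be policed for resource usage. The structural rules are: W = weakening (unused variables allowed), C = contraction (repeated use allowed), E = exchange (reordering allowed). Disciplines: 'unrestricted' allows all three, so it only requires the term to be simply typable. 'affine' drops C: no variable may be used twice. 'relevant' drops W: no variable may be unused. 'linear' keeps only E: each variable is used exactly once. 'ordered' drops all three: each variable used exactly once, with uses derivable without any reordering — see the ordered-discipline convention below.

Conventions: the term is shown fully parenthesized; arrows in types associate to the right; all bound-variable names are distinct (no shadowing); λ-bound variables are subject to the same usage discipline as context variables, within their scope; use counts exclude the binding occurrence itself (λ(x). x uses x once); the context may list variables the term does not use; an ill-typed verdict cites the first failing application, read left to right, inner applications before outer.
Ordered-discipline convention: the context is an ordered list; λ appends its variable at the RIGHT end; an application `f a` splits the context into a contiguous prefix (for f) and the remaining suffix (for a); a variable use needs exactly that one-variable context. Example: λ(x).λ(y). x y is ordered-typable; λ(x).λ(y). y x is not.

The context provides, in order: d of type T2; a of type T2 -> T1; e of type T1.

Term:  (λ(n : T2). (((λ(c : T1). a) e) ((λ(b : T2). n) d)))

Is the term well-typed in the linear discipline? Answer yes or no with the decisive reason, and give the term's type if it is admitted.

no — needs weakening: c, b unused
counts: d: 1×, a: 1×, e: 1×, n [bound]: 1×, c [bound]: 0×, b [bound]: 0×
uses in reading order: a, e, n, d
typing: well-typed at T2 -> T1
across the five disciplines: ordered ✗ | linear ✗ | affine ✓ | relevant ✗ | unrestricted ✓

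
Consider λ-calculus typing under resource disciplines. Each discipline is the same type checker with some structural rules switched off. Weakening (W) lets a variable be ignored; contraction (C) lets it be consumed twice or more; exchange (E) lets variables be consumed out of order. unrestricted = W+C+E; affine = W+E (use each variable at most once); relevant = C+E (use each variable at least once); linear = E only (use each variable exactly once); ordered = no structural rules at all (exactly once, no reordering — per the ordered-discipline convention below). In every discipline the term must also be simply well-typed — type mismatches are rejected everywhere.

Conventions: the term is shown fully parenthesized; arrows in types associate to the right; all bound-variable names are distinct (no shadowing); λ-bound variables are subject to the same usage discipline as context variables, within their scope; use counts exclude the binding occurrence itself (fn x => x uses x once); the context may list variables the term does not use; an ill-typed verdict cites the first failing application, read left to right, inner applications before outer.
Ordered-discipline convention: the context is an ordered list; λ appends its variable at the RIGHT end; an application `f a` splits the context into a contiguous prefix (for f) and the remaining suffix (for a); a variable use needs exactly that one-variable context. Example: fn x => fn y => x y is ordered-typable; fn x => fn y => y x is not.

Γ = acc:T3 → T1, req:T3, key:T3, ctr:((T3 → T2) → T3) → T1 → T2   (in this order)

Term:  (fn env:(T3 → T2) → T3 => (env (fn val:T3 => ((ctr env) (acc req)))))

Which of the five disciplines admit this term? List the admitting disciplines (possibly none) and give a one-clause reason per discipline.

admitted by: unrestricted
usage: acc ×1; req ×1; key ×0; ctr ×1; env (bound) ×2; val (bound) ×0
use order (left to right): env, ctr, env, acc, req
typing: well-typed at ((T3 → T2) → T3) → T3
ordered: ✗ — uses contraction: env ×2; unused: key, val — weakening required
linear: ✗ — uses contraction: env ×2; unused: key, val — weakening required
affine: ✗ — uses contraction: env ×2
relevant: ✗ — unused: key, val — weakening required
unrestricted: ✓ — type-checks (((T3 → T2) → T3) → T3) and nothing is barred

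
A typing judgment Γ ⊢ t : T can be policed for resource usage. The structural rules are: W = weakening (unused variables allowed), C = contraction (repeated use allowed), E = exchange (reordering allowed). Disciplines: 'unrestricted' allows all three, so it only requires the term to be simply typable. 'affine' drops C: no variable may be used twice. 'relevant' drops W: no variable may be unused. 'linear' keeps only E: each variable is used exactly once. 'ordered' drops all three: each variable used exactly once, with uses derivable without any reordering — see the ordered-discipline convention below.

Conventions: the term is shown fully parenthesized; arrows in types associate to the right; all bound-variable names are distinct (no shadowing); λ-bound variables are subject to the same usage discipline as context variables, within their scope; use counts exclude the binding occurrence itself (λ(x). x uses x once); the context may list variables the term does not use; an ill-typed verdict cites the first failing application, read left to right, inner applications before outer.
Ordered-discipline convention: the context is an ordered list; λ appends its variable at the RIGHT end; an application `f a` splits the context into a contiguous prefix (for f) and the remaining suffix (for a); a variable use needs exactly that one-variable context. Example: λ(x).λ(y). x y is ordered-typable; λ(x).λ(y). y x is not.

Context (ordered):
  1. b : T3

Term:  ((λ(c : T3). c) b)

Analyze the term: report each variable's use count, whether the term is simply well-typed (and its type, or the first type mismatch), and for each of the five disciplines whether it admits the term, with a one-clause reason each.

counts: b=1; c (λ-bound)=1
uses in reading order: c, b
typing: well-typed at T3
ordered: ✓ — single-use (b, c), ordered derivation ok
linear: ✓ — b, c: one use apiece
affine: ✓ — b, c: no repeats, contraction unneeded
relevant: ✓ — every one of b, c appears
unrestricted: ✓ — type-checks (T3) and nothing is barred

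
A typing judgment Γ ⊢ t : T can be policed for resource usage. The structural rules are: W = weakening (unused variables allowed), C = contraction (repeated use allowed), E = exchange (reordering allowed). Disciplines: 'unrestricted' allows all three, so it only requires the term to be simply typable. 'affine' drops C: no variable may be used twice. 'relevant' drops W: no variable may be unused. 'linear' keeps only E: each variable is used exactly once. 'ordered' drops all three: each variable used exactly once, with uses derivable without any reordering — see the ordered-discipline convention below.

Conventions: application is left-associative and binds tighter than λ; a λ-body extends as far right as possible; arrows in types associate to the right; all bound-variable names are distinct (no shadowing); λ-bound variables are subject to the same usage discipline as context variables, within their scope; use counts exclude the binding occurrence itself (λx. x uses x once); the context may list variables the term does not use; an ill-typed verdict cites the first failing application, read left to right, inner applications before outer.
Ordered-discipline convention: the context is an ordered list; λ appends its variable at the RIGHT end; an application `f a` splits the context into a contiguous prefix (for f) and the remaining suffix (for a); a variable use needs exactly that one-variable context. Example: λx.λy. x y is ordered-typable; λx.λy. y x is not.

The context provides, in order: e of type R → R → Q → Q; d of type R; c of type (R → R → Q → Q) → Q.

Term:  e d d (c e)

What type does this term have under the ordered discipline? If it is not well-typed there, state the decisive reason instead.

not well-typed under ordered — e ×2, d ×2 used more than once (contraction)
use counts: e ×2, d ×2, c ×1
left-to-right use order: e, d, d, c, e
typing: the term checks, with type Q
summary: ordered ✗ | linear ✗ | affine ✗ | relevant ✓ | unrestricted ✓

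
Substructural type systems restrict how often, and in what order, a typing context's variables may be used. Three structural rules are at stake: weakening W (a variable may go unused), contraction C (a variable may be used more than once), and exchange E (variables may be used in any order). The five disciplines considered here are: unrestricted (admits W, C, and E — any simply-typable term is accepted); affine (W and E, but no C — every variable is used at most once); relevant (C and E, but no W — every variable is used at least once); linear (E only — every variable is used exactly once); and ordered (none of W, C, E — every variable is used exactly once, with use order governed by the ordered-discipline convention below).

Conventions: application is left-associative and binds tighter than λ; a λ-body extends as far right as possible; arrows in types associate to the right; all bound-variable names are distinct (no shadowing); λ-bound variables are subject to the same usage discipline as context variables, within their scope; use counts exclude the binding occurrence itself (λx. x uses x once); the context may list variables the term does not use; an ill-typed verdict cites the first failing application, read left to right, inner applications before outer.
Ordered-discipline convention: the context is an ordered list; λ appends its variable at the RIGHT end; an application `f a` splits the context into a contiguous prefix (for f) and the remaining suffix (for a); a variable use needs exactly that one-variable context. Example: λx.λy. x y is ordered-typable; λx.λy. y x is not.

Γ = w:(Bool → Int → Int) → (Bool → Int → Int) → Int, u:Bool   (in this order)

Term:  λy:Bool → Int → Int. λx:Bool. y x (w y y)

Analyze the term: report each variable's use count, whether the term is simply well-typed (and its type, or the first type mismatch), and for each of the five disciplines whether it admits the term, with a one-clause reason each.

variable uses: w: 1, u: 0, y [bound]: 3, x [bound]: 1
use order (left to right): y, x, w, y, y
typing: the term checks, with type (Bool → Int → Int) → Bool → Int
ordered: ✗ — repeated use of y ×3; u left unused
linear: ✗ — repeated use of y ×3; u left unused
affine: ✗ — repeated use of y ×3
relevant: ✗ — u left unused
unrestricted: ✓ — simply typable at (Bool → Int → Int) → Bool → Int; W, C, E all held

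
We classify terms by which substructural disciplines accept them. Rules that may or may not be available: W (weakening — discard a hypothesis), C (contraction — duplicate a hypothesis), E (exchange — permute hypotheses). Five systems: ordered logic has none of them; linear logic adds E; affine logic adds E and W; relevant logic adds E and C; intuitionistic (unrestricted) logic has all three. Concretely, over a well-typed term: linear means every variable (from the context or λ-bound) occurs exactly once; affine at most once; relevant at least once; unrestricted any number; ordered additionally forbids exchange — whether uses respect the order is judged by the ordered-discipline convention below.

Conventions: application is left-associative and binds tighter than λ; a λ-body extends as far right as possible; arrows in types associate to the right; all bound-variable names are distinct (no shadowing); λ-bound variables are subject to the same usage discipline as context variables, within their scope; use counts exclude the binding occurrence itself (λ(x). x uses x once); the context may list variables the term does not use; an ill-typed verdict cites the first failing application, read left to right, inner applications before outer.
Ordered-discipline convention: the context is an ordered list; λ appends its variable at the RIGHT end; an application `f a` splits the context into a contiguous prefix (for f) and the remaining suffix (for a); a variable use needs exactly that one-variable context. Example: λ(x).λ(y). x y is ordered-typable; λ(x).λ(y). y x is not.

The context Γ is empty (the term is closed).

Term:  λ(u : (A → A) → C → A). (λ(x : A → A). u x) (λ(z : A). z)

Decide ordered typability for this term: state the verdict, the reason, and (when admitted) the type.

yes — single-use (u, x, z), ordered derivation ok; term : ((A → A) → C → A) → C → A
use counts: u (bound) ×1; x (bound) ×1; z (bound) ×1
left-to-right use order: u, x, z
typing: ✓ — ((A → A) → C → A) → C → A
per-discipline verdicts: ordered ✓ | linear ✓ | affine ✓ | relevant ✓ | unrestricted ✓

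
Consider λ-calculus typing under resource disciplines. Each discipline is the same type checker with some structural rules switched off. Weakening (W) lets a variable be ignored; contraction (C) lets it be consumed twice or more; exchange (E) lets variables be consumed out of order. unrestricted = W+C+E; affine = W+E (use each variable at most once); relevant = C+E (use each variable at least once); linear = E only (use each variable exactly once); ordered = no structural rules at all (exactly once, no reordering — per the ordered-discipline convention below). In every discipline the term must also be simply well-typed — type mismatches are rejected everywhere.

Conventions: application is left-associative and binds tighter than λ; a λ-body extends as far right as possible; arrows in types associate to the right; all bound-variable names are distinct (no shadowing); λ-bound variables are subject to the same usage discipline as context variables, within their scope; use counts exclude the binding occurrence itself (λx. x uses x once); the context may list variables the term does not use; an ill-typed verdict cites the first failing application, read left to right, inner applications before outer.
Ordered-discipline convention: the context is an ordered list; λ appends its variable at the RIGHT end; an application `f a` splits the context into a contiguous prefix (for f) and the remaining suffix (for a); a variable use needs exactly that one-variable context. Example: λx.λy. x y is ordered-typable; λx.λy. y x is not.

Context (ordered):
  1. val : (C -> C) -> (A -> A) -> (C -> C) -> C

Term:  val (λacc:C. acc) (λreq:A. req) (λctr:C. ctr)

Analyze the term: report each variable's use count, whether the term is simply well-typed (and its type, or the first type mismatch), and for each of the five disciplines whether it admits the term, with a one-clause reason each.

use counts: val: 1, acc (bound): 1, req (bound): 1, ctr (bound): 1
uses in reading order: val, acc, req, ctr
typing: well-typed at C
ordered: ✓ — val, acc, req, ctr: once each, no exchange needed
linear: ✓ — each of val, acc, req, ctr used exactly once
affine: ✓ — none of val, acc, req, ctr used more than once
relevant: ✓ — every one of val, acc, req, ctr appears
unrestricted: ✓ — typability at C is all that's needed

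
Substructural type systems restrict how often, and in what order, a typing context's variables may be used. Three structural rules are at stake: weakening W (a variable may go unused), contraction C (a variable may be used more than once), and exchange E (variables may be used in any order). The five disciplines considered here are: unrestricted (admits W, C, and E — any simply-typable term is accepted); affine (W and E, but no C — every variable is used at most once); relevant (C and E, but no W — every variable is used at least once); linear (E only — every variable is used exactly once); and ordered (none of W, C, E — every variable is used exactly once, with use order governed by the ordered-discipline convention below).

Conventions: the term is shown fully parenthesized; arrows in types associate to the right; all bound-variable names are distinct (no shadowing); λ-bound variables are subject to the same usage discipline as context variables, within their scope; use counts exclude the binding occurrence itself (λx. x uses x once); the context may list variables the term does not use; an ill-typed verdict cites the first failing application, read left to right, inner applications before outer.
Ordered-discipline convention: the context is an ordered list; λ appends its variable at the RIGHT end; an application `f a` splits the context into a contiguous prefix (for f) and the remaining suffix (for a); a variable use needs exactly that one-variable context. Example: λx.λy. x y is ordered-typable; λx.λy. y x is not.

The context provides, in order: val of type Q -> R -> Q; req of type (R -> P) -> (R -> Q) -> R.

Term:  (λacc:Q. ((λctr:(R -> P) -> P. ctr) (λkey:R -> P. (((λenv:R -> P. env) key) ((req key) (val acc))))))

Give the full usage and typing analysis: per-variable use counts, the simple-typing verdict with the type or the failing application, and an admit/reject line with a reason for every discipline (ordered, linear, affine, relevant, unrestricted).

variable uses: val ×1; req ×1; acc (bound) ×1; ctr (bound) ×1; key (bound) ×2; env (bound) ×1
order of uses: ctr, env, key, req, key, val, acc
typing: well-typed at Q -> (R -> P) -> P
ordered: ✗, uses contraction: key ×2
linear: ✗, uses contraction: key ×2
affine: ✗, uses contraction: key ×2
relevant: ✓, at least one use each (val, req, acc, ctr, key, env)
unrestricted: ✓, well-typed at Q -> (R -> P) -> P; no restrictions here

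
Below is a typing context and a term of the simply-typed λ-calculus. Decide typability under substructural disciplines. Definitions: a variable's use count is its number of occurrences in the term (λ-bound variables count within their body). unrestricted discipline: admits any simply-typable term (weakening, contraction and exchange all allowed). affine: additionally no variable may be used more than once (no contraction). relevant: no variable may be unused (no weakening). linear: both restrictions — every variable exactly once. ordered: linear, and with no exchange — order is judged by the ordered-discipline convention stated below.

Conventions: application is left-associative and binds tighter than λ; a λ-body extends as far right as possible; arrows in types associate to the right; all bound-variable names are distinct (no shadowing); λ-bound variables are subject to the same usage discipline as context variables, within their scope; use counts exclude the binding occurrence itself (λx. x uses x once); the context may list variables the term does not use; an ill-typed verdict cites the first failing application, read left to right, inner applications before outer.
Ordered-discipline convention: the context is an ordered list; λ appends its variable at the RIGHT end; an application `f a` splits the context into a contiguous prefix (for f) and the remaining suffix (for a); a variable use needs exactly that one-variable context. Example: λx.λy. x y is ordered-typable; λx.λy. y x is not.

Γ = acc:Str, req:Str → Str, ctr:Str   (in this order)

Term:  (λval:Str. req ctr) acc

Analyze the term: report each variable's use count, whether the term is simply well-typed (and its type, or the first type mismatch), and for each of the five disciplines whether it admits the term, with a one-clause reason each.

use counts: acc=1, req=1, ctr=1, val (λ-bound)=0
use order (left to right): req, ctr, acc
typing: ✓ — Str
ordered ✗ (val never used (weakening))
linear ✗ (val never used (weakening))
affine ✓ (none of acc, req, ctr, val used more than once)
relevant ✗ (val never used (weakening))
unrestricted ✓ (typability at Str is all that's needed)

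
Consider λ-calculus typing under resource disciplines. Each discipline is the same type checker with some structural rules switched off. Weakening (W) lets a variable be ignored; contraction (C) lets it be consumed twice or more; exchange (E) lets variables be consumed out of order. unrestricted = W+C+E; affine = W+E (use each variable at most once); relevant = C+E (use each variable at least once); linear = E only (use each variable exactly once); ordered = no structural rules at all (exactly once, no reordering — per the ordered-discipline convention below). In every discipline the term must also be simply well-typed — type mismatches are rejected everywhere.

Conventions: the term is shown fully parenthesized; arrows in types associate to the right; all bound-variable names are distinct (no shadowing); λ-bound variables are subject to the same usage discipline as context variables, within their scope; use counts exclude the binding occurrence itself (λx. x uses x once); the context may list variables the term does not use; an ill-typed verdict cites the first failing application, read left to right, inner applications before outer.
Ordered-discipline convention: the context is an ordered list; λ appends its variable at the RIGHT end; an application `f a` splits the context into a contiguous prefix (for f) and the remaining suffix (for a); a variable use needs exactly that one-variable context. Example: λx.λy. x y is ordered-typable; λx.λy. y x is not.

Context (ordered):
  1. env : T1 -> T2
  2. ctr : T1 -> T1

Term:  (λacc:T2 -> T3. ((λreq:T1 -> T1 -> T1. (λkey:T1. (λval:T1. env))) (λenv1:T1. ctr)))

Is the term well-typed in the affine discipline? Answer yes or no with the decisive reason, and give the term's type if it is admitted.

yes — env, ctr, acc, req, key, val, env1: no repeats, contraction unneeded; term : (T2 -> T3) -> T1 -> T1 -> T1 -> T2
use counts: env: 1×, ctr: 1×, acc [bound]: 0×, req [bound]: 0×, key [bound]: 0×, val [bound]: 0×, env1 [bound]: 0×
order of uses: env, ctr
typing: ✓ — (T2 -> T3) -> T1 -> T1 -> T1 -> T2
all disciplines: ordered ✗ · linear ✗ · affine ✓ · relevant ✗ · unrestricted ✓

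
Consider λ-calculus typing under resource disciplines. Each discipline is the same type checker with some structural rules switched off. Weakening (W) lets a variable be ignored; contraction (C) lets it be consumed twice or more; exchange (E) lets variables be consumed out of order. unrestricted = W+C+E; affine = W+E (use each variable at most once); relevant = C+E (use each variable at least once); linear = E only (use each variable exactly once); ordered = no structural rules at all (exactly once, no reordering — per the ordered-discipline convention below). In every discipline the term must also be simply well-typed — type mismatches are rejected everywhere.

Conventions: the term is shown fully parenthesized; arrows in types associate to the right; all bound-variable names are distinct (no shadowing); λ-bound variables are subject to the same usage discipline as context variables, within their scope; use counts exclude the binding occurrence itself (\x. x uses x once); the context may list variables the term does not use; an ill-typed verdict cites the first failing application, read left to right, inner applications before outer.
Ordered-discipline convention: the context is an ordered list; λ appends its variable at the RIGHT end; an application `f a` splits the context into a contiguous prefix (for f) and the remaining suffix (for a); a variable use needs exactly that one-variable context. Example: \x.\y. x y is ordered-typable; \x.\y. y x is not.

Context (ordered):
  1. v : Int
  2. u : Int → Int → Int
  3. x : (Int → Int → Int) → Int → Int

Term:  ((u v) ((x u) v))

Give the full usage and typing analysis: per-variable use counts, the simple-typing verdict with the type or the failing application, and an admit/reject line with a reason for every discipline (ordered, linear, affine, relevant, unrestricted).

usage: v: 2; u: 2; x: 1
order of uses: u, v, x, u, v
typing: ✓ — Int
ordered ✗ (v ×2, u ×2 used more than once (contraction))
linear ✗ (v ×2, u ×2 used more than once (contraction))
affine ✗ (v ×2, u ×2 used more than once (contraction))
relevant ✓ (v, u, x: all used, weakening unneeded)
unrestricted ✓ (type-checks (Int) and nothing is barred)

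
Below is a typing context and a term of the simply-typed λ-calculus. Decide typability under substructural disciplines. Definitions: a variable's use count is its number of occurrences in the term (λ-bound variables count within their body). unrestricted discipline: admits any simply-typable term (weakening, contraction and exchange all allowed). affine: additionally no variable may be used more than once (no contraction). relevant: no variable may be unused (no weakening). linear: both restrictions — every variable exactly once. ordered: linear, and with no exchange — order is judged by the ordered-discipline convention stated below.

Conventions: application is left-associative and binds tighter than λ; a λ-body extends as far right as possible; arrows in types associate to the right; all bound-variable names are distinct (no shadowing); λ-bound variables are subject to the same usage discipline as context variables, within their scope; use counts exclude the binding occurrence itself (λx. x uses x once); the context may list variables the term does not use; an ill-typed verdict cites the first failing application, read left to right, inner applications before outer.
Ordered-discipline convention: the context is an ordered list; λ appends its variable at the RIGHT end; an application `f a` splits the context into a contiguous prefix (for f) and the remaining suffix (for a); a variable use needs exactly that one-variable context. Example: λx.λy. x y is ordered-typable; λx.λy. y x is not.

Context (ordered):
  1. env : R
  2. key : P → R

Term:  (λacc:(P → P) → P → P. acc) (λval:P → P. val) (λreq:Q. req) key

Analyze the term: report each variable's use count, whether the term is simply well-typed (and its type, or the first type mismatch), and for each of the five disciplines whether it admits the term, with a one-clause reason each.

use counts: env: 0; key: 1; acc (λ-bound): 1; val (λ-bound): 1; req (λ-bound): 1
order of uses: acc, val, req, key
typing: ill-typed: argument of type Q → Q where P → P is required
ordered: ✗ — a type mismatch blocks all five
linear: ✗ — the type mismatch rejects it
affine: ✗ — not simply typable
relevant: ✗ — fails simple typing
unrestricted: ✗ — a type mismatch blocks all five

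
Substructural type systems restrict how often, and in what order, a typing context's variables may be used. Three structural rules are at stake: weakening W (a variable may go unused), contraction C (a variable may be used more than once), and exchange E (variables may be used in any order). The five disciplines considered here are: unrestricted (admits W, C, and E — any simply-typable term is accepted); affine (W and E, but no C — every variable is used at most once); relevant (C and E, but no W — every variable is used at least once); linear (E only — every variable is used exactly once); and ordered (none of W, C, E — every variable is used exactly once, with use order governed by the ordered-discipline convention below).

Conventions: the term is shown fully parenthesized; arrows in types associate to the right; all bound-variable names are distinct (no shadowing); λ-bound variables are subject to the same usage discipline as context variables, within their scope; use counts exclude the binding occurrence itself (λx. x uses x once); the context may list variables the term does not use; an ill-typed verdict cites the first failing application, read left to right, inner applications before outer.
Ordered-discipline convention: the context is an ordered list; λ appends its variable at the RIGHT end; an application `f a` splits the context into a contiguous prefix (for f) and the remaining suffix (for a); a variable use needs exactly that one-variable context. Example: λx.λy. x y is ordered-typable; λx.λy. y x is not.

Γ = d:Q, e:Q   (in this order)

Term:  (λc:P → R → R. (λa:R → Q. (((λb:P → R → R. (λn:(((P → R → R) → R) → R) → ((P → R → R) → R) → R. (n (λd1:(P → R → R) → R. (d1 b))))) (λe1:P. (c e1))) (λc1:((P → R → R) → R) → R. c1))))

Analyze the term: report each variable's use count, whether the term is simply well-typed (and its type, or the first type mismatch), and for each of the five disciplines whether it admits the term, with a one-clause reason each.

usage: d=0; e=0; c (λ-bound)=1; a (λ-bound)=0; b (λ-bound)=1; n (λ-bound)=1; d1 (λ-bound)=1; e1 (λ-bound)=1; c1 (λ-bound)=1
uses in reading order: n, d1, b, c, e1, c1
typing: the term checks, with type (P → R → R) → (R → Q) → ((P → R → R) → R) → R
ordered: ✗, d, e, a left unused
linear: ✗, d, e, a left unused
affine: ✓, d, e, c, a, b, n, d1, e1, c1: no repeats, contraction unneeded
relevant: ✗, d, e, a left unused
unrestricted: ✓, typability at (P → R → R) → (R → Q) → ((P → R → R) → R) → R is all that's needed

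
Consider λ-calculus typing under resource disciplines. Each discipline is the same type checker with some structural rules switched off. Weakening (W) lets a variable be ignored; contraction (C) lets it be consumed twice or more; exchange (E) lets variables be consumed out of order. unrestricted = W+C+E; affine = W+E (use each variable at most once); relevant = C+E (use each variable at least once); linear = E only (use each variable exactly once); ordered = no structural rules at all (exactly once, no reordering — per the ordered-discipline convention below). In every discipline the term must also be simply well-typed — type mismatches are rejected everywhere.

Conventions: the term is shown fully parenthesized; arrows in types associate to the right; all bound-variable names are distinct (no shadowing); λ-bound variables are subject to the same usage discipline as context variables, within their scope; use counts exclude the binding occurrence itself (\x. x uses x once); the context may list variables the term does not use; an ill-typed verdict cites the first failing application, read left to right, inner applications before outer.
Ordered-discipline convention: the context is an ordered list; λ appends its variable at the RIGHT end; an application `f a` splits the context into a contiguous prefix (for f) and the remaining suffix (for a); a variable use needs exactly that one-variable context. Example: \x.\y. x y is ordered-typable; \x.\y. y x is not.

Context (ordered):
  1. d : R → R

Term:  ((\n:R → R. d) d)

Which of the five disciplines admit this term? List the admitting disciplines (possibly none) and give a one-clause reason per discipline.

admitting disciplines: unrestricted
usage: d: 2×, n (λ-bound): 0×
order of uses: d, d
typing: well-typed — term : R → R
ordered: ✗, repeated use of d ×2; needs weakening: n unused
linear: ✗, repeated use of d ×2; needs weakening: n unused
affine: ✗, repeated use of d ×2
relevant: ✗, needs weakening: n unused
unrestricted: ✓, type-checks (R → R) and nothing is barred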